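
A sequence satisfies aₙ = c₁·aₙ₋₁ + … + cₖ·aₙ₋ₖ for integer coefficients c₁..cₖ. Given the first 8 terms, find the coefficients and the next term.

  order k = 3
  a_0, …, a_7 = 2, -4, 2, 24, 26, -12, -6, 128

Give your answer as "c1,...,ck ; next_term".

2,-3,4 ; 226

  a_3 = 2·2 + -3·-4 + 4·2 = 24
  a_4 = 2·24 + -3·2 + 4·-4 = 26
  a_5 = 2·26 + -3·24 + 4·2 = -12
  a_6 = 2·-12 + -3·26 + 4·24 = -6
  a_7 = 2·-6 + -3·-12 + 4·26 = 128
  a_8 = 2·128 + -3·-6 + 4·-12 = 226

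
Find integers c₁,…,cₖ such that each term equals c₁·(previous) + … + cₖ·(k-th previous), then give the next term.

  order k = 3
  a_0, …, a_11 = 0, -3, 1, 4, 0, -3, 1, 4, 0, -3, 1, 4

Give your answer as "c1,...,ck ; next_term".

1,-1,1 ; 0

  a_3 = 1·1 + -1·-3 + 1·0 = 4
  a_4 = 1·4 + -1·1 + 1·-3 = 0
  a_5 = 1·0 + -1·4 + 1·1 = -3
  a_6 = 1·-3 + -1·0 + 1·4 = 1
  a_7 = 1·1 + -1·-3 + 1·0 = 4
  a_8 = 1·4 + -1·1 + 1·-3 = 0
  a_9 = 1·0 + -1·4 + 1·1 = -3
  a_10 = 1·-3 + -1·0 + 1·4 = 1
  a_11 = 1·1 + -1·-3 + 1·0 = 4
  a_12 = 1·4 + -1·1 + 1·-3 = 0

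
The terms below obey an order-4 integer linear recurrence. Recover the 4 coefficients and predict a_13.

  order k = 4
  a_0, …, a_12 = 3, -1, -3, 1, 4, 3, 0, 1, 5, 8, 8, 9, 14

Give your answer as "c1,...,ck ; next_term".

  a_4 = 1·1 + 0·-3 + 0·-1 + 1·3 = 4
  a_5 = 1·4 + 0·1 + 0·-3 + 1·-1 = 3
  a_6 = 1·3 + 0·4 + 0·1 + 1·-3 = 0
  a_7 = 1·0 + 0·3 + 0·4 + 1·1 = 1
  a_8 = 1·1 + 0·0 + 0·3 + 1·4 = 5
  a_9 = 1·5 + 0·1 + 0·0 + 1·3 = 8
  a_10 = 1·8 + 0·5 + 0·1 + 1·0 = 8
  a_11 = 1·8 + 0·8 + 0·5 + 1·1 = 9
  a_12 = 1·9 + 0·8 + 0·8 + 1·5 = 14
  a_13 = 1·14 + 0·9 + 0·8 + 1·8 = 22

1,0,0,1 ; 22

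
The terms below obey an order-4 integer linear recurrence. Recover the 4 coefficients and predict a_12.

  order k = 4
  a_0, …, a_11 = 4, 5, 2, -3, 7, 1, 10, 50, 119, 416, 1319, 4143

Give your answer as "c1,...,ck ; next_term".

2,3,3,-2 ; 13253

  a_4 = 2·-3 + 3·2 + 3·5 + -2·4 = 7
  a_5 = 2·7 + 3·-3 + 3·2 + -2·5 = 1
  a_6 = 2·1 + 3·7 + 3·-3 + -2·2 = 10
  a_7 = 2·10 + 3·1 + 3·7 + -2·-3 = 50
  a_8 = 2·50 + 3·10 + 3·1 + -2·7 = 119
  a_9 = 2·119 + 3·50 + 3·10 + -2·1 = 416
  a_10 = 2·416 + 3·119 + 3·50 + -2·10 = 1319
  a_11 = 2·1319 + 3·416 + 3·119 + -2·50 = 4143
  a_12 = 2·4143 + 3·1319 + 3·416 + -2·119 = 13253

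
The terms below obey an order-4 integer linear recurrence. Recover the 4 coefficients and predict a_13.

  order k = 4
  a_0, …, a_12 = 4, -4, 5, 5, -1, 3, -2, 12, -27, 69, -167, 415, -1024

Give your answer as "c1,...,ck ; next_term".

-2,1,0,1 ; 2532

  a_4 = -2·5 + 1·5 + 0·-4 + 1·4 = -1
  a_5 = -2·-1 + 1·5 + 0·5 + 1·-4 = 3
  a_6 = -2·3 + 1·-1 + 0·5 + 1·5 = -2
  a_7 = -2·-2 + 1·3 + 0·-1 + 1·5 = 12
  a_8 = -2·12 + 1·-2 + 0·3 + 1·-1 = -27
  a_9 = -2·-27 + 1·12 + 0·-2 + 1·3 = 69
  a_10 = -2·69 + 1·-27 + 0·12 + 1·-2 = -167
  a_11 = -2·-167 + 1·69 + 0·-27 + 1·12 = 415
  a_12 = -2·415 + 1·-167 + 0·69 + 1·-27 = -1024
  a_13 = -2·-1024 + 1·415 + 0·-167 + 1·69 = 2532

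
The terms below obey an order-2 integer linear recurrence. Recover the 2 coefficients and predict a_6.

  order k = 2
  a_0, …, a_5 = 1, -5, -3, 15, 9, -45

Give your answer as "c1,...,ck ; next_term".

0,-3 ; -27

  a_2 = 0·-5 + -3·1 = -3
  a_3 = 0·-3 + -3·-5 = 15
  a_4 = 0·15 + -3·-3 = 9
  a_5 = 0·9 + -3·15 = -45
  a_6 = 0·-45 + -3·9 = -27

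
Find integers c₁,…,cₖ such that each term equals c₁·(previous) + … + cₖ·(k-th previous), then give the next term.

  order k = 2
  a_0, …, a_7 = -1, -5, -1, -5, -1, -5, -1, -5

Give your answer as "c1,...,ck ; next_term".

0,1 ; -1

  a_2 = 0·-5 + 1·-1 = -1
  a_3 = 0·-1 + 1·-5 = -5
  a_4 = 0·-5 + 1·-1 = -1
  a_5 = 0·-1 + 1·-5 = -5
  a_6 = 0·-5 + 1·-1 = -1
  a_7 = 0·-1 + 1·-5 = -5
  a_8 = 0·-5 + 1·-1 = -1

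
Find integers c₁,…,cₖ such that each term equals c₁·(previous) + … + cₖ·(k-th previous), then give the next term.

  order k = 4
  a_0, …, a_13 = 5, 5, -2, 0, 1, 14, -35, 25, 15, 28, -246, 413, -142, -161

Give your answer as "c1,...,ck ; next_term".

  a_4 = -2·0 + -3·-2 + -3·5 + 2·5 = 1
  a_5 = -2·1 + -3·0 + -3·-2 + 2·5 = 14
  a_6 = -2·14 + -3·1 + -3·0 + 2·-2 = -35
  a_7 = -2·-35 + -3·14 + -3·1 + 2·0 = 25
  a_8 = -2·25 + -3·-35 + -3·14 + 2·1 = 15
  a_9 = -2·15 + -3·25 + -3·-35 + 2·14 = 28
  a_10 = -2·28 + -3·15 + -3·25 + 2·-35 = -246
  a_11 = -2·-246 + -3·28 + -3·15 + 2·25 = 413
  a_12 = -2·413 + -3·-246 + -3·28 + 2·15 = -142
  a_13 = -2·-142 + -3·413 + -3·-246 + 2·28 = -161
  a_14 = -2·-161 + -3·-142 + -3·413 + 2·-246 = -983

-2,-3,-3,2 ; -983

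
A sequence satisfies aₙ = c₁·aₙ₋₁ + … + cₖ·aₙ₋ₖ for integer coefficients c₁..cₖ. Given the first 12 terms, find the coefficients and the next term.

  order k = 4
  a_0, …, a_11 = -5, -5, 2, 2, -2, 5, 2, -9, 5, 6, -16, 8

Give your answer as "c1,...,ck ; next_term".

0,-1,1,-1 ; 17

  a_4 = 0·2 + -1·2 + 1·-5 + -1·-5 = -2
  a_5 = 0·-2 + -1·2 + 1·2 + -1·-5 = 5
  a_6 = 0·5 + -1·-2 + 1·2 + -1·2 = 2
  a_7 = 0·2 + -1·5 + 1·-2 + -1·2 = -9
  a_8 = 0·-9 + -1·2 + 1·5 + -1·-2 = 5
  a_9 = 0·5 + -1·-9 + 1·2 + -1·5 = 6
  a_10 = 0·6 + -1·5 + 1·-9 + -1·2 = -16
  a_11 = 0·-16 + -1·6 + 1·5 + -1·-9 = 8
  a_12 = 0·8 + -1·-16 + 1·6 + -1·5 = 17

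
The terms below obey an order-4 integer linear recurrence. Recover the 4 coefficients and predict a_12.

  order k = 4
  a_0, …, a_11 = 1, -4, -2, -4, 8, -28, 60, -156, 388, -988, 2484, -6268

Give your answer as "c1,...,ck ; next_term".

  a_4 = -2·-4 + 1·-2 + 0·-4 + 2·1 = 8
  a_5 = -2·8 + 1·-4 + 0·-2 + 2·-4 = -28
  a_6 = -2·-28 + 1·8 + 0·-4 + 2·-2 = 60
  a_7 = -2·60 + 1·-28 + 0·8 + 2·-4 = -156
  a_8 = -2·-156 + 1·60 + 0·-28 + 2·8 = 388
  a_9 = -2·388 + 1·-156 + 0·60 + 2·-28 = -988
  a_10 = -2·-988 + 1·388 + 0·-156 + 2·60 = 2484
  a_11 = -2·2484 + 1·-988 + 0·388 + 2·-156 = -6268
  a_12 = -2·-6268 + 1·2484 + 0·-988 + 2·388 = 15796

-2,1,0,2 ; 15796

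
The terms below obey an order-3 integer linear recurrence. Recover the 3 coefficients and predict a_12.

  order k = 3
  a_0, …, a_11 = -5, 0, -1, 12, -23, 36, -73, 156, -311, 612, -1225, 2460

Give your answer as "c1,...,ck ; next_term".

-2,-1,-2 ; -4919

  a_3 = -2·-1 + -1·0 + -2·-5 = 12
  a_4 = -2·12 + -1·-1 + -2·0 = -23
  a_5 = -2·-23 + -1·12 + -2·-1 = 36
  a_6 = -2·36 + -1·-23 + -2·12 = -73
  a_7 = -2·-73 + -1·36 + -2·-23 = 156
  a_8 = -2·156 + -1·-73 + -2·36 = -311
  a_9 = -2·-311 + -1·156 + -2·-73 = 612
  a_10 = -2·612 + -1·-311 + -2·156 = -1225
  a_11 = -2·-1225 + -1·612 + -2·-311 = 2460
  a_12 = -2·2460 + -1·-1225 + -2·612 = -4919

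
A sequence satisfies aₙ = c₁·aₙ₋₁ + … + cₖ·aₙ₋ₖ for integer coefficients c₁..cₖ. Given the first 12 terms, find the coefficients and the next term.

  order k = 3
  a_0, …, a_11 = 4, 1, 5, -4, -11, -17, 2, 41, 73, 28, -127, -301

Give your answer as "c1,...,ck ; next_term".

1,-1,-2 ; -230

  a_3 = 1·5 + -1·1 + -2·4 = -4
  a_4 = 1·-4 + -1·5 + -2·1 = -11
  a_5 = 1·-11 + -1·-4 + -2·5 = -17
  a_6 = 1·-17 + -1·-11 + -2·-4 = 2
  a_7 = 1·2 + -1·-17 + -2·-11 = 41
  a_8 = 1·41 + -1·2 + -2·-17 = 73
  a_9 = 1·73 + -1·41 + -2·2 = 28
  a_10 = 1·28 + -1·73 + -2·41 = -127
  a_11 = 1·-127 + -1·28 + -2·73 = -301
  a_12 = 1·-301 + -1·-127 + -2·28 = -230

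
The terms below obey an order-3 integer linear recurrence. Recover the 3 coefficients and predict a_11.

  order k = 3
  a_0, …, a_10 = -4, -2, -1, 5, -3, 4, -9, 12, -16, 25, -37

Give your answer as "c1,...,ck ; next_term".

  a_3 = -1·-1 + 0·-2 + -1·-4 = 5
  a_4 = -1·5 + 0·-1 + -1·-2 = -3
  a_5 = -1·-3 + 0·5 + -1·-1 = 4
  a_6 = -1·4 + 0·-3 + -1·5 = -9
  a_7 = -1·-9 + 0·4 + -1·-3 = 12
  a_8 = -1·12 + 0·-9 + -1·4 = -16
  a_9 = -1·-16 + 0·12 + -1·-9 = 25
  a_10 = -1·25 + 0·-16 + -1·12 = -37
  a_11 = -1·-37 + 0·25 + -1·-16 = 53

-1,0,-1 ; 53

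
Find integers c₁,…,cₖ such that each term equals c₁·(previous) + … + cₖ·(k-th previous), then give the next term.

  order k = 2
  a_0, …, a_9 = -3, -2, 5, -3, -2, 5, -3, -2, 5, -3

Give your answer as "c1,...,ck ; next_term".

  a_2 = -1·-2 + -1·-3 = 5
  a_3 = -1·5 + -1·-2 = -3
  a_4 = -1·-3 + -1·5 = -2
  a_5 = -1·-2 + -1·-3 = 5
  a_6 = -1·5 + -1·-2 = -3
  a_7 = -1·-3 + -1·5 = -2
  a_8 = -1·-2 + -1·-3 = 5
  a_9 = -1·5 + -1·-2 = -3
  a_10 = -1·-3 + -1·5 = -2

-1,-1 ; -2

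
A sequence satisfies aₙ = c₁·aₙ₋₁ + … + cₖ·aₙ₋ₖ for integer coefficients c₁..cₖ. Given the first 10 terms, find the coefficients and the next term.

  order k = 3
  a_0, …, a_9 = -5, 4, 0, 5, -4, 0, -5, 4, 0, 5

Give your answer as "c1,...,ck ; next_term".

  a_3 = 0·0 + 0·4 + -1·-5 = 5
  a_4 = 0·5 + 0·0 + -1·4 = -4
  a_5 = 0·-4 + 0·5 + -1·0 = 0
  a_6 = 0·0 + 0·-4 + -1·5 = -5
  a_7 = 0·-5 + 0·0 + -1·-4 = 4
  a_8 = 0·4 + 0·-5 + -1·0 = 0
  a_9 = 0·0 + 0·4 + -1·-5 = 5
  a_10 = 0·5 + 0·0 + -1·4 = -4

0,0,-1 ; -4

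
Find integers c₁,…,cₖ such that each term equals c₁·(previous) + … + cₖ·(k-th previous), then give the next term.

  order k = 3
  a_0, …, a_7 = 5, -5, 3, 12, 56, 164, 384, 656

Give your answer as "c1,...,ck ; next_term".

  a_3 = 4·3 + -4·-5 + -4·5 = 12
  a_4 = 4·12 + -4·3 + -4·-5 = 56
  a_5 = 4·56 + -4·12 + -4·3 = 164
  a_6 = 4·164 + -4·56 + -4·12 = 384
  a_7 = 4·384 + -4·164 + -4·56 = 656
  a_8 = 4·656 + -4·384 + -4·164 = 432

4,-4,-4 ; 432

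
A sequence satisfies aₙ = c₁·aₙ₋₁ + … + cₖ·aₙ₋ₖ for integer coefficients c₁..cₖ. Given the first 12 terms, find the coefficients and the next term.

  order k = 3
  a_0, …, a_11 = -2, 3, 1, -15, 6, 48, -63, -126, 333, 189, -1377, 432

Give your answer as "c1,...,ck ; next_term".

0,-3,3 ; 4698

  a_3 = 0·1 + -3·3 + 3·-2 = -15
  a_4 = 0·-15 + -3·1 + 3·3 = 6
  a_5 = 0·6 + -3·-15 + 3·1 = 48
  a_6 = 0·48 + -3·6 + 3·-15 = -63
  a_7 = 0·-63 + -3·48 + 3·6 = -126
  a_8 = 0·-126 + -3·-63 + 3·48 = 333
  a_9 = 0·333 + -3·-126 + 3·-63 = 189
  a_10 = 0·189 + -3·333 + 3·-126 = -1377
  a_11 = 0·-1377 + -3·189 + 3·333 = 432
  a_12 = 0·432 + -3·-1377 + 3·189 = 4698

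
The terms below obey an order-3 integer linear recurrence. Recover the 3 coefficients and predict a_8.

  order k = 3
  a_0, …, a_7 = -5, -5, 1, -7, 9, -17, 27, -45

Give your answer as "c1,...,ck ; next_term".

  a_3 = -2·1 + 0·-5 + 1·-5 = -7
  a_4 = -2·-7 + 0·1 + 1·-5 = 9
  a_5 = -2·9 + 0·-7 + 1·1 = -17
  a_6 = -2·-17 + 0·9 + 1·-7 = 27
  a_7 = -2·27 + 0·-17 + 1·9 = -45
  a_8 = -2·-45 + 0·27 + 1·-17 = 73

-2,0,1 ; 73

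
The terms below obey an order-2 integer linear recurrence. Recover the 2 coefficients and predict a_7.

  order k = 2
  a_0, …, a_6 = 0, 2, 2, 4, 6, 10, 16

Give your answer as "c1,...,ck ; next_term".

1,1 ; 26

  a_2 = 1·2 + 1·0 = 2
  a_3 = 1·2 + 1·2 = 4
  a_4 = 1·4 + 1·2 = 6
  a_5 = 1·6 + 1·4 = 10
  a_6 = 1·10 + 1·6 = 16
  a_7 = 1·16 + 1·10 = 26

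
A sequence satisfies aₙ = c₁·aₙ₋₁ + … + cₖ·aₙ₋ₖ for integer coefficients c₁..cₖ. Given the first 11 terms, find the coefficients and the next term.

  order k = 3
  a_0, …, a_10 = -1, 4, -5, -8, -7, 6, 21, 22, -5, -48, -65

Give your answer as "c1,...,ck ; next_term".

1,-1,-1 ; -12

  a_3 = 1·-5 + -1·4 + -1·-1 = -8
  a_4 = 1·-8 + -1·-5 + -1·4 = -7
  a_5 = 1·-7 + -1·-8 + -1·-5 = 6
  a_6 = 1·6 + -1·-7 + -1·-8 = 21
  a_7 = 1·21 + -1·6 + -1·-7 = 22
  a_8 = 1·22 + -1·21 + -1·6 = -5
  a_9 = 1·-5 + -1·22 + -1·21 = -48
  a_10 = 1·-48 + -1·-5 + -1·22 = -65
  a_11 = 1·-65 + -1·-48 + -1·-5 = -12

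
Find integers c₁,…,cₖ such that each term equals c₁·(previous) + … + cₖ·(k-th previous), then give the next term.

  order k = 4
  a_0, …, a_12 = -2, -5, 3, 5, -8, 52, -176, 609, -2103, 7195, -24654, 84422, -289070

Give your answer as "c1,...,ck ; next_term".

-3,2,1,-3 ; 989815

  a_4 = -3·5 + 2·3 + 1·-5 + -3·-2 = -8
  a_5 = -3·-8 + 2·5 + 1·3 + -3·-5 = 52
  a_6 = -3·52 + 2·-8 + 1·5 + -3·3 = -176
  a_7 = -3·-176 + 2·52 + 1·-8 + -3·5 = 609
  a_8 = -3·609 + 2·-176 + 1·52 + -3·-8 = -2103
  a_9 = -3·-2103 + 2·609 + 1·-176 + -3·52 = 7195
  a_10 = -3·7195 + 2·-2103 + 1·609 + -3·-176 = -24654
  a_11 = -3·-24654 + 2·7195 + 1·-2103 + -3·609 = 84422
  a_12 = -3·84422 + 2·-24654 + 1·7195 + -3·-2103 = -289070
  a_13 = -3·-289070 + 2·84422 + 1·-24654 + -3·7195 = 989815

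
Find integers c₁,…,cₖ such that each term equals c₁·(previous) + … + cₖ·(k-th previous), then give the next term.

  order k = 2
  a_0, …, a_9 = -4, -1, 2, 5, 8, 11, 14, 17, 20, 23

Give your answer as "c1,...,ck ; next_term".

  a_2 = 2·-1 + -1·-4 = 2
  a_3 = 2·2 + -1·-1 = 5
  a_4 = 2·5 + -1·2 = 8
  a_5 = 2·8 + -1·5 = 11
  a_6 = 2·11 + -1·8 = 14
  a_7 = 2·14 + -1·11 = 17
  a_8 = 2·17 + -1·14 = 20
  a_9 = 2·20 + -1·17 = 23
  a_10 = 2·23 + -1·20 = 26

2,-1 ; 26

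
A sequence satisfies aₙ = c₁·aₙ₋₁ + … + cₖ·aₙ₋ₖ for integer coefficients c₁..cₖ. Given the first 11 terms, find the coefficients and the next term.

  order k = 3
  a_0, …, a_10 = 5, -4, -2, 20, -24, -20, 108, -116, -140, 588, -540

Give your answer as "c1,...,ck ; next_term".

  a_3 = -1·-2 + -2·-4 + 2·5 = 20
  a_4 = -1·20 + -2·-2 + 2·-4 = -24
  a_5 = -1·-24 + -2·20 + 2·-2 = -20
  a_6 = -1·-20 + -2·-24 + 2·20 = 108
  a_7 = -1·108 + -2·-20 + 2·-24 = -116
  a_8 = -1·-116 + -2·108 + 2·-20 = -140
  a_9 = -1·-140 + -2·-116 + 2·108 = 588
  a_10 = -1·588 + -2·-140 + 2·-116 = -540
  a_11 = -1·-540 + -2·588 + 2·-140 = -916

-1,-2,2 ; -916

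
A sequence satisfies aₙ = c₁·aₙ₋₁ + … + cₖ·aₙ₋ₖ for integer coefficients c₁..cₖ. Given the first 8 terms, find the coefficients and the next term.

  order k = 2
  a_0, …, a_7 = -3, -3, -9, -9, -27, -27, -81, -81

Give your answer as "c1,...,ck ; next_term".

  a_2 = 0·-3 + 3·-3 = -9
  a_3 = 0·-9 + 3·-3 = -9
  a_4 = 0·-9 + 3·-9 = -27
  a_5 = 0·-27 + 3·-9 = -27
  a_6 = 0·-27 + 3·-27 = -81
  a_7 = 0·-81 + 3·-27 = -81
  a_8 = 0·-81 + 3·-81 = -243

0,3 ; -243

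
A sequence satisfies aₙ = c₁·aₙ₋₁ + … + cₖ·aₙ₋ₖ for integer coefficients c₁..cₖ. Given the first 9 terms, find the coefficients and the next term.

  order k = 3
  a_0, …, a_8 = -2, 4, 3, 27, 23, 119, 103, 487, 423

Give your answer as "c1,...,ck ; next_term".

1,4,-4 ; 1959

  a_3 = 1·3 + 4·4 + -4·-2 = 27
  a_4 = 1·27 + 4·3 + -4·4 = 23
  a_5 = 1·23 + 4·27 + -4·3 = 119
  a_6 = 1·119 + 4·23 + -4·27 = 103
  a_7 = 1·103 + 4·119 + -4·23 = 487
  a_8 = 1·487 + 4·103 + -4·119 = 423
  a_9 = 1·423 + 4·487 + -4·103 = 1959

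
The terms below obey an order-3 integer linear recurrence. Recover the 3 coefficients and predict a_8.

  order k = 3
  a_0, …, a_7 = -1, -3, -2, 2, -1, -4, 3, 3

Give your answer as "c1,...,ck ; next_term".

  a_3 = 0·-2 + -1·-3 + 1·-1 = 2
  a_4 = 0·2 + -1·-2 + 1·-3 = -1
  a_5 = 0·-1 + -1·2 + 1·-2 = -4
  a_6 = 0·-4 + -1·-1 + 1·2 = 3
  a_7 = 0·3 + -1·-4 + 1·-1 = 3
  a_8 = 0·3 + -1·3 + 1·-4 = -7

0,-1,1 ; -7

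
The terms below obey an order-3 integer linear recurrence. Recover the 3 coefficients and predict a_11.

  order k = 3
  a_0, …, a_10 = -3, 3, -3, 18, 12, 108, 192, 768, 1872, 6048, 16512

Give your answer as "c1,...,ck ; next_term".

2,4,-4 ; 49728

  a_3 = 2·-3 + 4·3 + -4·-3 = 18
  a_4 = 2·18 + 4·-3 + -4·3 = 12
  a_5 = 2·12 + 4·18 + -4·-3 = 108
  a_6 = 2·108 + 4·12 + -4·18 = 192
  a_7 = 2·192 + 4·108 + -4·12 = 768
  a_8 = 2·768 + 4·192 + -4·108 = 1872
  a_9 = 2·1872 + 4·768 + -4·192 = 6048
  a_10 = 2·6048 + 4·1872 + -4·768 = 16512
  a_11 = 2·16512 + 4·6048 + -4·1872 = 49728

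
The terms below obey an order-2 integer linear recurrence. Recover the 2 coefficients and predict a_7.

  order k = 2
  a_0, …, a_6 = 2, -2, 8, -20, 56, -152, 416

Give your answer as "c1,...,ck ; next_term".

-2,2 ; -1136

  a_2 = -2·-2 + 2·2 = 8
  a_3 = -2·8 + 2·-2 = -20
  a_4 = -2·-20 + 2·8 = 56
  a_5 = -2·56 + 2·-20 = -152
  a_6 = -2·-152 + 2·56 = 416
  a_7 = -2·416 + 2·-152 = -1136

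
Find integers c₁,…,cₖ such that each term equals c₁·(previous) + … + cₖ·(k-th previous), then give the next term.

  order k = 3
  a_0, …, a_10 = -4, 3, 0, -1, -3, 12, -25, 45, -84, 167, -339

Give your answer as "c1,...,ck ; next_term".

-3,-3,-2 ; 684

  a_3 = -3·0 + -3·3 + -2·-4 = -1
  a_4 = -3·-1 + -3·0 + -2·3 = -3
  a_5 = -3·-3 + -3·-1 + -2·0 = 12
  a_6 = -3·12 + -3·-3 + -2·-1 = -25
  a_7 = -3·-25 + -3·12 + -2·-3 = 45
  a_8 = -3·45 + -3·-25 + -2·12 = -84
  a_9 = -3·-84 + -3·45 + -2·-25 = 167
  a_10 = -3·167 + -3·-84 + -2·45 = -339
  a_11 = -3·-339 + -3·167 + -2·-84 = 684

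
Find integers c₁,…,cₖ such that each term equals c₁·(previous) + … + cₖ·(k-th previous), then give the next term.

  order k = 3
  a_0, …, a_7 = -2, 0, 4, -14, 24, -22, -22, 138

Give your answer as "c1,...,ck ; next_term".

  a_3 = -2·4 + -1·0 + 3·-2 = -14
  a_4 = -2·-14 + -1·4 + 3·0 = 24
  a_5 = -2·24 + -1·-14 + 3·4 = -22
  a_6 = -2·-22 + -1·24 + 3·-14 = -22
  a_7 = -2·-22 + -1·-22 + 3·24 = 138
  a_8 = -2·138 + -1·-22 + 3·-22 = -320

-2,-1,3 ; -320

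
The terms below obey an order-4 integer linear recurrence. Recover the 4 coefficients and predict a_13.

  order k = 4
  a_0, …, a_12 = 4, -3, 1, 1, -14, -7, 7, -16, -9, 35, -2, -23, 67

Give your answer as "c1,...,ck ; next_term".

  a_4 = 1·1 + -1·1 + 2·-3 + -2·4 = -14
  a_5 = 1·-14 + -1·1 + 2·1 + -2·-3 = -7
  a_6 = 1·-7 + -1·-14 + 2·1 + -2·1 = 7
  a_7 = 1·7 + -1·-7 + 2·-14 + -2·1 = -16
  a_8 = 1·-16 + -1·7 + 2·-7 + -2·-14 = -9
  a_9 = 1·-9 + -1·-16 + 2·7 + -2·-7 = 35
  a_10 = 1·35 + -1·-9 + 2·-16 + -2·7 = -2
  a_11 = 1·-2 + -1·35 + 2·-9 + -2·-16 = -23
  a_12 = 1·-23 + -1·-2 + 2·35 + -2·-9 = 67
  a_13 = 1·67 + -1·-23 + 2·-2 + -2·35 = 16

1,-1,2,-2 ; 16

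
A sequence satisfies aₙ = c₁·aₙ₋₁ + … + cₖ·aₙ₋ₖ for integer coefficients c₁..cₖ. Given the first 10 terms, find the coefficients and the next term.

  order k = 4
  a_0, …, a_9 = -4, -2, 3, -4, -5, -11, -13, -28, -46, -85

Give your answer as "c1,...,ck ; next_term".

1,1,0,1 ; -144

  a_4 = 1·-4 + 1·3 + 0·-2 + 1·-4 = -5
  a_5 = 1·-5 + 1·-4 + 0·3 + 1·-2 = -11
  a_6 = 1·-11 + 1·-5 + 0·-4 + 1·3 = -13
  a_7 = 1·-13 + 1·-11 + 0·-5 + 1·-4 = -28
  a_8 = 1·-28 + 1·-13 + 0·-11 + 1·-5 = -46
  a_9 = 1·-46 + 1·-28 + 0·-13 + 1·-11 = -85
  a_10 = 1·-85 + 1·-46 + 0·-28 + 1·-13 = -144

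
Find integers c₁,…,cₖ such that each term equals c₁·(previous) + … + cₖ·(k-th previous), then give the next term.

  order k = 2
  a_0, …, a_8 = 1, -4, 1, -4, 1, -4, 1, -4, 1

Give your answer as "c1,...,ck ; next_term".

0,1 ; -4

  a_2 = 0·-4 + 1·1 = 1
  a_3 = 0·1 + 1·-4 = -4
  a_4 = 0·-4 + 1·1 = 1
  a_5 = 0·1 + 1·-4 = -4
  a_6 = 0·-4 + 1·1 = 1
  a_7 = 0·1 + 1·-4 = -4
  a_8 = 0·-4 + 1·1 = 1
  a_9 = 0·1 + 1·-4 = -4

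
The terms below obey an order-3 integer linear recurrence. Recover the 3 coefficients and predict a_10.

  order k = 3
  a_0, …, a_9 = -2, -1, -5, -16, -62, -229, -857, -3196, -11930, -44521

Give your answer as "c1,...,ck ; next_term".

3,3,-1 ; -166157

  a_3 = 3·-5 + 3·-1 + -1·-2 = -16
  a_4 = 3·-16 + 3·-5 + -1·-1 = -62
  a_5 = 3·-62 + 3·-16 + -1·-5 = -229
  a_6 = 3·-229 + 3·-62 + -1·-16 = -857
  a_7 = 3·-857 + 3·-229 + -1·-62 = -3196
  a_8 = 3·-3196 + 3·-857 + -1·-229 = -11930
  a_9 = 3·-11930 + 3·-3196 + -1·-857 = -44521
  a_10 = 3·-44521 + 3·-11930 + -1·-3196 = -166157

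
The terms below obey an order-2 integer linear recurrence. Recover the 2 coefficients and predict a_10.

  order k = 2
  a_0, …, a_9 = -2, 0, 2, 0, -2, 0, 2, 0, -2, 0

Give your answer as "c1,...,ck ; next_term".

0,-1 ; 2

  a_2 = 0·0 + -1·-2 = 2
  a_3 = 0·2 + -1·0 = 0
  a_4 = 0·0 + -1·2 = -2
  a_5 = 0·-2 + -1·0 = 0
  a_6 = 0·0 + -1·-2 = 2
  a_7 = 0·2 + -1·0 = 0
  a_8 = 0·0 + -1·2 = -2
  a_9 = 0·-2 + -1·0 = 0
  a_10 = 0·0 + -1·-2 = 2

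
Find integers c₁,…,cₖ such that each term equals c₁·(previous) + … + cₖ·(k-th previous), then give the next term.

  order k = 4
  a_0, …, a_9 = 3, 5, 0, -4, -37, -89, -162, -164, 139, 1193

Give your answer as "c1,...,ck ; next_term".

2,0,-4,-3 ; 3528

  a_4 = 2·-4 + 0·0 + -4·5 + -3·3 = -37
  a_5 = 2·-37 + 0·-4 + -4·0 + -3·5 = -89
  a_6 = 2·-89 + 0·-37 + -4·-4 + -3·0 = -162
  a_7 = 2·-162 + 0·-89 + -4·-37 + -3·-4 = -164
  a_8 = 2·-164 + 0·-162 + -4·-89 + -3·-37 = 139
  a_9 = 2·139 + 0·-164 + -4·-162 + -3·-89 = 1193
  a_10 = 2·1193 + 0·139 + -4·-164 + -3·-162 = 3528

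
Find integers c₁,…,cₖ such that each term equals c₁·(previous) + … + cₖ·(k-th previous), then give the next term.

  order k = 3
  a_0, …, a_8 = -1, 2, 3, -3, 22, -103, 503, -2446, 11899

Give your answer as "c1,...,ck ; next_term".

  a_3 = -4·3 + 4·2 + -1·-1 = -3
  a_4 = -4·-3 + 4·3 + -1·2 = 22
  a_5 = -4·22 + 4·-3 + -1·3 = -103
  a_6 = -4·-103 + 4·22 + -1·-3 = 503
  a_7 = -4·503 + 4·-103 + -1·22 = -2446
  a_8 = -4·-2446 + 4·503 + -1·-103 = 11899
  a_9 = -4·11899 + 4·-2446 + -1·503 = -57883

-4,4,-1 ; -57883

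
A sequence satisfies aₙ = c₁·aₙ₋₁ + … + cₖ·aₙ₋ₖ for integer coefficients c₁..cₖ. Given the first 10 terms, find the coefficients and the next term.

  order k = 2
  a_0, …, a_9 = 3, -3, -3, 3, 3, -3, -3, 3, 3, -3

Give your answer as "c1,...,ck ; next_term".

  a_2 = 0·-3 + -1·3 = -3
  a_3 = 0·-3 + -1·-3 = 3
  a_4 = 0·3 + -1·-3 = 3
  a_5 = 0·3 + -1·3 = -3
  a_6 = 0·-3 + -1·3 = -3
  a_7 = 0·-3 + -1·-3 = 3
  a_8 = 0·3 + -1·-3 = 3
  a_9 = 0·3 + -1·3 = -3
  a_10 = 0·-3 + -1·3 = -3

0,-1 ; -3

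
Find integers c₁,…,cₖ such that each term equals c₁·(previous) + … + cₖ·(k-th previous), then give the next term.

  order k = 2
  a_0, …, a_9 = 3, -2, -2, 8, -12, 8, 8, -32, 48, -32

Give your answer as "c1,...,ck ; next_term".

-2,-2 ; -32

  a_2 = -2·-2 + -2·3 = -2
  a_3 = -2·-2 + -2·-2 = 8
  a_4 = -2·8 + -2·-2 = -12
  a_5 = -2·-12 + -2·8 = 8
  a_6 = -2·8 + -2·-12 = 8
  a_7 = -2·8 + -2·8 = -32
  a_8 = -2·-32 + -2·8 = 48
  a_9 = -2·48 + -2·-32 = -32
  a_10 = -2·-32 + -2·48 = -32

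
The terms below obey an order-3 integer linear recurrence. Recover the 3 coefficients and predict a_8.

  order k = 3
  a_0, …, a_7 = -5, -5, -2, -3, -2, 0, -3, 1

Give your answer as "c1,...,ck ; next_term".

-1,0,1 ; -1

  a_3 = -1·-2 + 0·-5 + 1·-5 = -3
  a_4 = -1·-3 + 0·-2 + 1·-5 = -2
  a_5 = -1·-2 + 0·-3 + 1·-2 = 0
  a_6 = -1·0 + 0·-2 + 1·-3 = -3
  a_7 = -1·-3 + 0·0 + 1·-2 = 1
  a_8 = -1·1 + 0·-3 + 1·0 = -1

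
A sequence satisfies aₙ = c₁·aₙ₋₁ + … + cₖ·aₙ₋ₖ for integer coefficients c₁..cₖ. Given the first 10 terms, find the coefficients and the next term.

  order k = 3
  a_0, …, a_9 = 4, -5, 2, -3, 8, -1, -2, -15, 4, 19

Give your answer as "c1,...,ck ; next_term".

  a_3 = 0·2 + -1·-5 + -2·4 = -3
  a_4 = 0·-3 + -1·2 + -2·-5 = 8
  a_5 = 0·8 + -1·-3 + -2·2 = -1
  a_6 = 0·-1 + -1·8 + -2·-3 = -2
  a_7 = 0·-2 + -1·-1 + -2·8 = -15
  a_8 = 0·-15 + -1·-2 + -2·-1 = 4
  a_9 = 0·4 + -1·-15 + -2·-2 = 19
  a_10 = 0·19 + -1·4 + -2·-15 = 26

0,-1,-2 ; 26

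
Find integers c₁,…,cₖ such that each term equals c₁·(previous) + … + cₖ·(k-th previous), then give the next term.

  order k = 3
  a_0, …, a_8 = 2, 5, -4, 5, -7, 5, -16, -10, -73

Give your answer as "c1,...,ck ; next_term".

2,3,-1 ; -160

  a_3 = 2·-4 + 3·5 + -1·2 = 5
  a_4 = 2·5 + 3·-4 + -1·5 = -7
  a_5 = 2·-7 + 3·5 + -1·-4 = 5
  a_6 = 2·5 + 3·-7 + -1·5 = -16
  a_7 = 2·-16 + 3·5 + -1·-7 = -10
  a_8 = 2·-10 + 3·-16 + -1·5 = -73
  a_9 = 2·-73 + 3·-10 + -1·-16 = -160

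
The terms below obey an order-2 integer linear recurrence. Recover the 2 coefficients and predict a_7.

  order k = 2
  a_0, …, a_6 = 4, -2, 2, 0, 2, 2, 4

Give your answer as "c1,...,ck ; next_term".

1,1 ; 6

  a_2 = 1·-2 + 1·4 = 2
  a_3 = 1·2 + 1·-2 = 0
  a_4 = 1·0 + 1·2 = 2
  a_5 = 1·2 + 1·0 = 2
  a_6 = 1·2 + 1·2 = 4
  a_7 = 1·4 + 1·2 = 6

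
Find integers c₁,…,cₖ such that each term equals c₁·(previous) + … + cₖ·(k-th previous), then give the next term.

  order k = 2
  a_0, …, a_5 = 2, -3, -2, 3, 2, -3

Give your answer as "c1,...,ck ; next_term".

  a_2 = 0·-3 + -1·2 = -2
  a_3 = 0·-2 + -1·-3 = 3
  a_4 = 0·3 + -1·-2 = 2
  a_5 = 0·2 + -1·3 = -3
  a_6 = 0·-3 + -1·2 = -2

0,-1 ; -2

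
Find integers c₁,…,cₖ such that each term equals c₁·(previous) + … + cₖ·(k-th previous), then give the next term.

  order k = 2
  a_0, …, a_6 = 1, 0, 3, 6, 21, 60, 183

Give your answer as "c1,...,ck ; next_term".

2,3 ; 546

  a_2 = 2·0 + 3·1 = 3
  a_3 = 2·3 + 3·0 = 6
  a_4 = 2·6 + 3·3 = 21
  a_5 = 2·21 + 3·6 = 60
  a_6 = 2·60 + 3·21 = 183
  a_7 = 2·183 + 3·60 = 546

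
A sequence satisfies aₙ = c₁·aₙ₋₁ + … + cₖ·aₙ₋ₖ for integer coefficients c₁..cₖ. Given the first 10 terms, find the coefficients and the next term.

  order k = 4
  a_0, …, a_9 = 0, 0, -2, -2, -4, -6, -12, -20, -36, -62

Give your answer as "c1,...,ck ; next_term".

  a_4 = 1·-2 + 1·-2 + 0·0 + 1·0 = -4
  a_5 = 1·-4 + 1·-2 + 0·-2 + 1·0 = -6
  a_6 = 1·-6 + 1·-4 + 0·-2 + 1·-2 = -12
  a_7 = 1·-12 + 1·-6 + 0·-4 + 1·-2 = -20
  a_8 = 1·-20 + 1·-12 + 0·-6 + 1·-4 = -36
  a_9 = 1·-36 + 1·-20 + 0·-12 + 1·-6 = -62
  a_10 = 1·-62 + 1·-36 + 0·-20 + 1·-12 = -110

1,1,0,1 ; -110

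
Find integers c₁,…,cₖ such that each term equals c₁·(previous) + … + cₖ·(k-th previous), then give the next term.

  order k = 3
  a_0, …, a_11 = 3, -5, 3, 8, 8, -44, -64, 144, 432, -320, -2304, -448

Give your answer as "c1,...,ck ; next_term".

  a_3 = 0·3 + -4·-5 + -4·3 = 8
  a_4 = 0·8 + -4·3 + -4·-5 = 8
  a_5 = 0·8 + -4·8 + -4·3 = -44
  a_6 = 0·-44 + -4·8 + -4·8 = -64
  a_7 = 0·-64 + -4·-44 + -4·8 = 144
  a_8 = 0·144 + -4·-64 + -4·-44 = 432
  a_9 = 0·432 + -4·144 + -4·-64 = -320
  a_10 = 0·-320 + -4·432 + -4·144 = -2304
  a_11 = 0·-2304 + -4·-320 + -4·432 = -448
  a_12 = 0·-448 + -4·-2304 + -4·-320 = 10496

0,-4,-4 ; 10496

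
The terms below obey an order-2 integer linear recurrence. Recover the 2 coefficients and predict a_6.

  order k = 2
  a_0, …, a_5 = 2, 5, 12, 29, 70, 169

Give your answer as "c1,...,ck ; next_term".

  a_2 = 2·5 + 1·2 = 12
  a_3 = 2·12 + 1·5 = 29
  a_4 = 2·29 + 1·12 = 70
  a_5 = 2·70 + 1·29 = 169
  a_6 = 2·169 + 1·70 = 408

2,1 ; 408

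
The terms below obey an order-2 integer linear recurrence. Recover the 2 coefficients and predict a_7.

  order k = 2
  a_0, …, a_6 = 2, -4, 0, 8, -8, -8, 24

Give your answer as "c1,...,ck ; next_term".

-1,-2 ; -8

  a_2 = -1·-4 + -2·2 = 0
  a_3 = -1·0 + -2·-4 = 8
  a_4 = -1·8 + -2·0 = -8
  a_5 = -1·-8 + -2·8 = -8
  a_6 = -1·-8 + -2·-8 = 24
  a_7 = -1·24 + -2·-8 = -8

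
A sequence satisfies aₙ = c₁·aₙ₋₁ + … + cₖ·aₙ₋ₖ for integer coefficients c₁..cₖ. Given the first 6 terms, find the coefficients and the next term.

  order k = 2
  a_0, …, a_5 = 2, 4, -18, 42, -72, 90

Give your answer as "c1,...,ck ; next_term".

-3,-3 ; -54

  a_2 = -3·4 + -3·2 = -18
  a_3 = -3·-18 + -3·4 = 42
  a_4 = -3·42 + -3·-18 = -72
  a_5 = -3·-72 + -3·42 = 90
  a_6 = -3·90 + -3·-72 = -54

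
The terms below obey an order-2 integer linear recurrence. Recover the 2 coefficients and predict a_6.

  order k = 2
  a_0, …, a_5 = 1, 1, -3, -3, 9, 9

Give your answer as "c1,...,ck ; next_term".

0,-3 ; -27

  a_2 = 0·1 + -3·1 = -3
  a_3 = 0·-3 + -3·1 = -3
  a_4 = 0·-3 + -3·-3 = 9
  a_5 = 0·9 + -3·-3 = 9
  a_6 = 0·9 + -3·9 = -27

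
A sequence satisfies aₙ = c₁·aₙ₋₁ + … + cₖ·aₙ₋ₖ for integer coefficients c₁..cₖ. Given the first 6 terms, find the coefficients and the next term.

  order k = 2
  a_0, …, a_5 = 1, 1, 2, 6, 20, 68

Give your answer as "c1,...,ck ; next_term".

4,-2 ; 232

  a_2 = 4·1 + -2·1 = 2
  a_3 = 4·2 + -2·1 = 6
  a_4 = 4·6 + -2·2 = 20
  a_5 = 4·20 + -2·6 = 68
  a_6 = 4·68 + -2·20 = 232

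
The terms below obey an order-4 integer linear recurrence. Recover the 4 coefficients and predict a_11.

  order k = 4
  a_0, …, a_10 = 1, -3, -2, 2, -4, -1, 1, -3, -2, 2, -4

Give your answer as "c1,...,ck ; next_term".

  a_4 = -1·2 + 0·-2 + 1·-3 + 1·1 = -4
  a_5 = -1·-4 + 0·2 + 1·-2 + 1·-3 = -1
  a_6 = -1·-1 + 0·-4 + 1·2 + 1·-2 = 1
  a_7 = -1·1 + 0·-1 + 1·-4 + 1·2 = -3
  a_8 = -1·-3 + 0·1 + 1·-1 + 1·-4 = -2
  a_9 = -1·-2 + 0·-3 + 1·1 + 1·-1 = 2
  a_10 = -1·2 + 0·-2 + 1·-3 + 1·1 = -4
  a_11 = -1·-4 + 0·2 + 1·-2 + 1·-3 = -1

-1,0,1,1 ; -1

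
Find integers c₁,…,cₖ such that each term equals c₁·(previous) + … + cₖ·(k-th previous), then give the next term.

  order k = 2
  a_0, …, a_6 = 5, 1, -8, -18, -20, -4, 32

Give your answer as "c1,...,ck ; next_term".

  a_2 = 2·1 + -2·5 = -8
  a_3 = 2·-8 + -2·1 = -18
  a_4 = 2·-18 + -2·-8 = -20
  a_5 = 2·-20 + -2·-18 = -4
  a_6 = 2·-4 + -2·-20 = 32
  a_7 = 2·32 + -2·-4 = 72

2,-2 ; 72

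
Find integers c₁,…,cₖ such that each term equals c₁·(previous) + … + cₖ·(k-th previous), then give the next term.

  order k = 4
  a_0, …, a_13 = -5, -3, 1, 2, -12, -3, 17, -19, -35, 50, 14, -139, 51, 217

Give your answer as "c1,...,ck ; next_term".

  a_4 = 0·2 + -1·1 + 2·-3 + 1·-5 = -12
  a_5 = 0·-12 + -1·2 + 2·1 + 1·-3 = -3
  a_6 = 0·-3 + -1·-12 + 2·2 + 1·1 = 17
  a_7 = 0·17 + -1·-3 + 2·-12 + 1·2 = -19
  a_8 = 0·-19 + -1·17 + 2·-3 + 1·-12 = -35
  a_9 = 0·-35 + -1·-19 + 2·17 + 1·-3 = 50
  a_10 = 0·50 + -1·-35 + 2·-19 + 1·17 = 14
  a_11 = 0·14 + -1·50 + 2·-35 + 1·-19 = -139
  a_12 = 0·-139 + -1·14 + 2·50 + 1·-35 = 51
  a_13 = 0·51 + -1·-139 + 2·14 + 1·50 = 217
  a_14 = 0·217 + -1·51 + 2·-139 + 1·14 = -315

0,-1,2,1 ; -315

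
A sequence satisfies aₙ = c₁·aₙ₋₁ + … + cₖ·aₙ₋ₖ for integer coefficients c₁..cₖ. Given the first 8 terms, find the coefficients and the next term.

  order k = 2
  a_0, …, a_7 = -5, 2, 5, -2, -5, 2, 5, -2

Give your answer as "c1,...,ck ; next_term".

  a_2 = 0·2 + -1·-5 = 5
  a_3 = 0·5 + -1·2 = -2
  a_4 = 0·-2 + -1·5 = -5
  a_5 = 0·-5 + -1·-2 = 2
  a_6 = 0·2 + -1·-5 = 5
  a_7 = 0·5 + -1·2 = -2
  a_8 = 0·-2 + -1·5 = -5

0,-1 ; -5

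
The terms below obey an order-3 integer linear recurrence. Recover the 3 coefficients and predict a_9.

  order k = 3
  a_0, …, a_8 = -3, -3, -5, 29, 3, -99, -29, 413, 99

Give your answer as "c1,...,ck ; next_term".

-1,-4,-4 ; -1635

  a_3 = -1·-5 + -4·-3 + -4·-3 = 29
  a_4 = -1·29 + -4·-5 + -4·-3 = 3
  a_5 = -1·3 + -4·29 + -4·-5 = -99
  a_6 = -1·-99 + -4·3 + -4·29 = -29
  a_7 = -1·-29 + -4·-99 + -4·3 = 413
  a_8 = -1·413 + -4·-29 + -4·-99 = 99
  a_9 = -1·99 + -4·413 + -4·-29 = -1635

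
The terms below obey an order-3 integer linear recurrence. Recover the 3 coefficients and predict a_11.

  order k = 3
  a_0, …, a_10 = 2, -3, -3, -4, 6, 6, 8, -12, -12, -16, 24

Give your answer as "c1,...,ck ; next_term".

  a_3 = 0·-3 + 0·-3 + -2·2 = -4
  a_4 = 0·-4 + 0·-3 + -2·-3 = 6
  a_5 = 0·6 + 0·-4 + -2·-3 = 6
  a_6 = 0·6 + 0·6 + -2·-4 = 8
  a_7 = 0·8 + 0·6 + -2·6 = -12
  a_8 = 0·-12 + 0·8 + -2·6 = -12
  a_9 = 0·-12 + 0·-12 + -2·8 = -16
  a_10 = 0·-16 + 0·-12 + -2·-12 = 24
  a_11 = 0·24 + 0·-16 + -2·-12 = 24

0,0,-2 ; 24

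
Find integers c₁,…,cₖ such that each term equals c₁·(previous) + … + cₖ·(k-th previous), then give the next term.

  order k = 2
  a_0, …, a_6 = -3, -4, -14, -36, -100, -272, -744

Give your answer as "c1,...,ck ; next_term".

2,2 ; -2032

  a_2 = 2·-4 + 2·-3 = -14
  a_3 = 2·-14 + 2·-4 = -36
  a_4 = 2·-36 + 2·-14 = -100
  a_5 = 2·-100 + 2·-36 = -272
  a_6 = 2·-272 + 2·-100 = -744
  a_7 = 2·-744 + 2·-272 = -2032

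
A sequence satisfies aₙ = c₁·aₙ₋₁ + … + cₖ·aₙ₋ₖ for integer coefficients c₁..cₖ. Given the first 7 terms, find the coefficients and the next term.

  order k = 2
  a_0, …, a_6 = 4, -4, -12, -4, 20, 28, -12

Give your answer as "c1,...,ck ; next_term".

1,-2 ; -68

  a_2 = 1·-4 + -2·4 = -12
  a_3 = 1·-12 + -2·-4 = -4
  a_4 = 1·-4 + -2·-12 = 20
  a_5 = 1·20 + -2·-4 = 28
  a_6 = 1·28 + -2·20 = -12
  a_7 = 1·-12 + -2·28 = -68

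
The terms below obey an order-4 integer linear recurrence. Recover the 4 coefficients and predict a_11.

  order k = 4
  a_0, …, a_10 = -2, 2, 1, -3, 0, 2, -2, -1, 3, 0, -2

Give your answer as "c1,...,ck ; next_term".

1,-1,1,-1 ; 2

  a_4 = 1·-3 + -1·1 + 1·2 + -1·-2 = 0
  a_5 = 1·0 + -1·-3 + 1·1 + -1·2 = 2
  a_6 = 1·2 + -1·0 + 1·-3 + -1·1 = -2
  a_7 = 1·-2 + -1·2 + 1·0 + -1·-3 = -1
  a_8 = 1·-1 + -1·-2 + 1·2 + -1·0 = 3
  a_9 = 1·3 + -1·-1 + 1·-2 + -1·2 = 0
  a_10 = 1·0 + -1·3 + 1·-1 + -1·-2 = -2
  a_11 = 1·-2 + -1·0 + 1·3 + -1·-1 = 2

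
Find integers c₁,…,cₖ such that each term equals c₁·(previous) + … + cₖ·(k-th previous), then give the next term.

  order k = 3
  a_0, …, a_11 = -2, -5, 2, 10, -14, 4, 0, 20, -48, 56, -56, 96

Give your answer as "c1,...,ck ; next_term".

-2,-2,-2 ; -192

  a_3 = -2·2 + -2·-5 + -2·-2 = 10
  a_4 = -2·10 + -2·2 + -2·-5 = -14
  a_5 = -2·-14 + -2·10 + -2·2 = 4
  a_6 = -2·4 + -2·-14 + -2·10 = 0
  a_7 = -2·0 + -2·4 + -2·-14 = 20
  a_8 = -2·20 + -2·0 + -2·4 = -48
  a_9 = -2·-48 + -2·20 + -2·0 = 56
  a_10 = -2·56 + -2·-48 + -2·20 = -56
  a_11 = -2·-56 + -2·56 + -2·-48 = 96
  a_12 = -2·96 + -2·-56 + -2·56 = -192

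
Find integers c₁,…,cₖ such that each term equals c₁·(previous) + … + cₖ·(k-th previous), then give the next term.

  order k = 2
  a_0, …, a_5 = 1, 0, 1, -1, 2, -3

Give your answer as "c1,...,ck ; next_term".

-1,1 ; 5

  a_2 = -1·0 + 1·1 = 1
  a_3 = -1·1 + 1·0 = -1
  a_4 = -1·-1 + 1·1 = 2
  a_5 = -1·2 + 1·-1 = -3
  a_6 = -1·-3 + 1·2 = 5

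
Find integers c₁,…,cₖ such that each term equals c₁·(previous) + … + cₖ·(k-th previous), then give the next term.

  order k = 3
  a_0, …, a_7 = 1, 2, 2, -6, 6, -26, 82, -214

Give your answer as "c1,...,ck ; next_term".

-2,1,-4 ; 614

  a_3 = -2·2 + 1·2 + -4·1 = -6
  a_4 = -2·-6 + 1·2 + -4·2 = 6
  a_5 = -2·6 + 1·-6 + -4·2 = -26
  a_6 = -2·-26 + 1·6 + -4·-6 = 82
  a_7 = -2·82 + 1·-26 + -4·6 = -214
  a_8 = -2·-214 + 1·82 + -4·-26 = 614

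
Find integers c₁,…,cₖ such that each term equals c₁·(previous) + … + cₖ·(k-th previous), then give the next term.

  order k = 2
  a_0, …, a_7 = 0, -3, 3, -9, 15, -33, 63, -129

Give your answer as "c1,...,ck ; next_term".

  a_2 = -1·-3 + 2·0 = 3
  a_3 = -1·3 + 2·-3 = -9
  a_4 = -1·-9 + 2·3 = 15
  a_5 = -1·15 + 2·-9 = -33
  a_6 = -1·-33 + 2·15 = 63
  a_7 = -1·63 + 2·-33 = -129
  a_8 = -1·-129 + 2·63 = 255

-1,2 ; 255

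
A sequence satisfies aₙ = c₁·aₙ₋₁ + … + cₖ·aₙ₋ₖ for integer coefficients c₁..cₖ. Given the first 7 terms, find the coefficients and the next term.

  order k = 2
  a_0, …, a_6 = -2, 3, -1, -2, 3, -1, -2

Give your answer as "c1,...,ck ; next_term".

  a_2 = -1·3 + -1·-2 = -1
  a_3 = -1·-1 + -1·3 = -2
  a_4 = -1·-2 + -1·-1 = 3
  a_5 = -1·3 + -1·-2 = -1
  a_6 = -1·-1 + -1·3 = -2
  a_7 = -1·-2 + -1·-1 = 3

-1,-1 ; 3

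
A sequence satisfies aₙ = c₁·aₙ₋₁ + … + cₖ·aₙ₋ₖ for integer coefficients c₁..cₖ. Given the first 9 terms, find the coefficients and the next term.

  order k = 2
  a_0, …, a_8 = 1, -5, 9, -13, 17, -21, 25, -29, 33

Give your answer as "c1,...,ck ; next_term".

  a_2 = -2·-5 + -1·1 = 9
  a_3 = -2·9 + -1·-5 = -13
  a_4 = -2·-13 + -1·9 = 17
  a_5 = -2·17 + -1·-13 = -21
  a_6 = -2·-21 + -1·17 = 25
  a_7 = -2·25 + -1·-21 = -29
  a_8 = -2·-29 + -1·25 = 33
  a_9 = -2·33 + -1·-29 = -37

-2,-1 ; -37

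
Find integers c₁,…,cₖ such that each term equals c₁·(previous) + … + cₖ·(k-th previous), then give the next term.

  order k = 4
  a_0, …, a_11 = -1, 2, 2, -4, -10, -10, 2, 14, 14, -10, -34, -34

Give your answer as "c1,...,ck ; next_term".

  a_4 = 1·-4 + 0·2 + -2·2 + 2·-1 = -10
  a_5 = 1·-10 + 0·-4 + -2·2 + 2·2 = -10
  a_6 = 1·-10 + 0·-10 + -2·-4 + 2·2 = 2
  a_7 = 1·2 + 0·-10 + -2·-10 + 2·-4 = 14
  a_8 = 1·14 + 0·2 + -2·-10 + 2·-10 = 14
  a_9 = 1·14 + 0·14 + -2·2 + 2·-10 = -10
  a_10 = 1·-10 + 0·14 + -2·14 + 2·2 = -34
  a_11 = 1·-34 + 0·-10 + -2·14 + 2·14 = -34
  a_12 = 1·-34 + 0·-34 + -2·-10 + 2·14 = 14

1,0,-2,2 ; 14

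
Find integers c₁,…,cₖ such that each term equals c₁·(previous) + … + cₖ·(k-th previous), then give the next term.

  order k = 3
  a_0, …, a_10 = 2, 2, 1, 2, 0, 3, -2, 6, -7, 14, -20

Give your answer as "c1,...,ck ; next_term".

  a_3 = 0·1 + 2·2 + -1·2 = 2
  a_4 = 0·2 + 2·1 + -1·2 = 0
  a_5 = 0·0 + 2·2 + -1·1 = 3
  a_6 = 0·3 + 2·0 + -1·2 = -2
  a_7 = 0·-2 + 2·3 + -1·0 = 6
  a_8 = 0·6 + 2·-2 + -1·3 = -7
  a_9 = 0·-7 + 2·6 + -1·-2 = 14
  a_10 = 0·14 + 2·-7 + -1·6 = -20
  a_11 = 0·-20 + 2·14 + -1·-7 = 35

0,2,-1 ; 35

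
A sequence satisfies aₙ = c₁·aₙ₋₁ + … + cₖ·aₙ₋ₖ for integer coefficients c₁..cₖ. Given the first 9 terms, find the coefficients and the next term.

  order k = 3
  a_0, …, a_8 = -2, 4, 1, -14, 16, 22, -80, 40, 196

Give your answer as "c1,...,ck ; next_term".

-2,-4,-2 ; -392

  a_3 = -2·1 + -4·4 + -2·-2 = -14
  a_4 = -2·-14 + -4·1 + -2·4 = 16
  a_5 = -2·16 + -4·-14 + -2·1 = 22
  a_6 = -2·22 + -4·16 + -2·-14 = -80
  a_7 = -2·-80 + -4·22 + -2·16 = 40
  a_8 = -2·40 + -4·-80 + -2·22 = 196
  a_9 = -2·196 + -4·40 + -2·-80 = -392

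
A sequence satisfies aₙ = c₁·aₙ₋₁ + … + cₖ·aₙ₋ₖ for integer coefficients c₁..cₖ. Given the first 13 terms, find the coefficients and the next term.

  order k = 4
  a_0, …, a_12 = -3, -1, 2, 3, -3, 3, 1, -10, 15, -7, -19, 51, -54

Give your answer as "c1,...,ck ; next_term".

  a_4 = -1·3 + -1·2 + 1·-1 + -1·-3 = -3
  a_5 = -1·-3 + -1·3 + 1·2 + -1·-1 = 3
  a_6 = -1·3 + -1·-3 + 1·3 + -1·2 = 1
  a_7 = -1·1 + -1·3 + 1·-3 + -1·3 = -10
  a_8 = -1·-10 + -1·1 + 1·3 + -1·-3 = 15
  a_9 = -1·15 + -1·-10 + 1·1 + -1·3 = -7
  a_10 = -1·-7 + -1·15 + 1·-10 + -1·1 = -19
  a_11 = -1·-19 + -1·-7 + 1·15 + -1·-10 = 51
  a_12 = -1·51 + -1·-19 + 1·-7 + -1·15 = -54
  a_13 = -1·-54 + -1·51 + 1·-19 + -1·-7 = -9

-1,-1,1,-1 ; -9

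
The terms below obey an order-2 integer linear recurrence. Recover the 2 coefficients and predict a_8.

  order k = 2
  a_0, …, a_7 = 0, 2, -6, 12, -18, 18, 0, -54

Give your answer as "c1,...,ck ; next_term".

  a_2 = -3·2 + -3·0 = -6
  a_3 = -3·-6 + -3·2 = 12
  a_4 = -3·12 + -3·-6 = -18
  a_5 = -3·-18 + -3·12 = 18
  a_6 = -3·18 + -3·-18 = 0
  a_7 = -3·0 + -3·18 = -54
  a_8 = -3·-54 + -3·0 = 162

-3,-3 ; 162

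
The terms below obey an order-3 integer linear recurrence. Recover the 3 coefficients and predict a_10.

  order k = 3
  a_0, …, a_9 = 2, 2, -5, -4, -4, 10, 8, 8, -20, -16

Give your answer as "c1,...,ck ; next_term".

  a_3 = 0·-5 + 0·2 + -2·2 = -4
  a_4 = 0·-4 + 0·-5 + -2·2 = -4
  a_5 = 0·-4 + 0·-4 + -2·-5 = 10
  a_6 = 0·10 + 0·-4 + -2·-4 = 8
  a_7 = 0·8 + 0·10 + -2·-4 = 8
  a_8 = 0·8 + 0·8 + -2·10 = -20
  a_9 = 0·-20 + 0·8 + -2·8 = -16
  a_10 = 0·-16 + 0·-20 + -2·8 = -16

0,0,-2 ; -16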